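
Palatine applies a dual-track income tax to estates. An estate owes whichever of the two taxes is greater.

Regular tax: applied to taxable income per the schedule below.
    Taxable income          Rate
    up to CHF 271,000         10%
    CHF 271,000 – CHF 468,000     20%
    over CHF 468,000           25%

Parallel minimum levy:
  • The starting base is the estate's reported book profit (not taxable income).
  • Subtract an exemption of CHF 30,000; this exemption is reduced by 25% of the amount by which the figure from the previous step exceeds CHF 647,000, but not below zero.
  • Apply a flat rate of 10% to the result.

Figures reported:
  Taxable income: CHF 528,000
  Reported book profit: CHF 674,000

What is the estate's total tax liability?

Regular tax:
  CHF 271,000 × 10% = CHF 27,100
  CHF 197,000 × 20% = CHF 39,400
  CHF 60,000 × 25% = CHF 15,000
  → CHF 81,500

Parallel minimum levy:
  Base (reported book profit): CHF 674,000
  Exemption: CHF 30,000 − 25% × (CHF 674,000 − CHF 647,000) = CHF 30,000 − CHF 6,750 = CHF 23,250
  Base: CHF 674,000 − CHF 23,250 = CHF 650,750
  CHF 650,750 × 10% = CHF 65,075

CHF 81,500 > CHF 65,075, so the regular tax governs.

CHF 81,500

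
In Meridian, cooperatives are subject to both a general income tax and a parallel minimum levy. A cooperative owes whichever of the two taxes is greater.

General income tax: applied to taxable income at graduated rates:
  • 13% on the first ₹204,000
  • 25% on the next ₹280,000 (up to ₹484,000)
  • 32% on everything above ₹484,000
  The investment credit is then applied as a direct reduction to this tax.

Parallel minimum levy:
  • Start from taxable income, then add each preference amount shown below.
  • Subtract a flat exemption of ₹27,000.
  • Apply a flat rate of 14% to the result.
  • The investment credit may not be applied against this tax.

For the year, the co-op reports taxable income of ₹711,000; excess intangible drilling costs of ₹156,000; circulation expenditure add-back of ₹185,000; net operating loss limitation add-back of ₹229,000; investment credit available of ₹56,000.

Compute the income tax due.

₹175,560

Parallel minimum levy:
  Adjusted income: ₹711,000 + ₹156,000 + ₹185,000 + ₹229,000 = ₹1,281,000
  Less exemption ₹27,000 → base ₹1,254,000
  ₹1,254,000 × 14% = ₹175,560

General income tax:
  ₹204,000 × 13% = ₹26,520
  ₹280,000 × 25% = ₹70,000
  ₹227,000 × 32% = ₹72,640
  → ₹169,160
  Less investment credit ₹56,000 → ₹113,160

₹175,560 > ₹113,160, so the parallel minimum levy is the binding amount.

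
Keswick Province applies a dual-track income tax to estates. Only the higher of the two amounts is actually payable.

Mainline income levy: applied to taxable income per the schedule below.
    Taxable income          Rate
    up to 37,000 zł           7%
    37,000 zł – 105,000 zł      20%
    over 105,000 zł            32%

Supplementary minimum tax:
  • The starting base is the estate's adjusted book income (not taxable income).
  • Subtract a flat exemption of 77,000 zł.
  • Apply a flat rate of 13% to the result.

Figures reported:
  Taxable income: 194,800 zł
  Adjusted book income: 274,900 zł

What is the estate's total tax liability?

Supplementary minimum tax:
  Base (adjusted book income): 274,900 zł
  Less exemption 77,000 zł → base 197,900 zł
  197,900 zł × 13% = 25,727 zł

Mainline income levy:
  37,000 zł × 7% = 2,590 zł
  68,000 zł × 20% = 13,600 zł
  89,800 zł × 32% = 28,736 zł
  → 44,926 zł

44,926 zł > 25,727 zł, so the mainline income levy governs.

44,926 zł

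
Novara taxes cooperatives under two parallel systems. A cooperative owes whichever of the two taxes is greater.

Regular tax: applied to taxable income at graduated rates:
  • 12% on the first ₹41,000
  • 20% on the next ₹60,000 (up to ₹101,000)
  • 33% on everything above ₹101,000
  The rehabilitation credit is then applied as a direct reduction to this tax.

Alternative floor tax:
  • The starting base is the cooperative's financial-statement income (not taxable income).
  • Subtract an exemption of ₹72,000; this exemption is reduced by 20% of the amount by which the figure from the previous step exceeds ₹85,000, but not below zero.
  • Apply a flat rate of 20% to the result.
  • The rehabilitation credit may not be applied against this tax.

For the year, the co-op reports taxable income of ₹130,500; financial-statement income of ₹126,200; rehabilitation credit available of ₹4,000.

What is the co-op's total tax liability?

Alternative floor tax:
  Base (financial-statement income): ₹126,200
  Exemption: ₹72,000 − 20% × (₹126,200 − ₹85,000) = ₹72,000 − ₹8,240 = ₹63,760
  Base: ₹126,200 − ₹63,760 = ₹62,440
  ₹62,440 × 20% = ₹12,488

Regular tax:
  ₹41,000 × 12% = ₹4,920
  ₹60,000 × 20% = ₹12,000
  ₹29,500 × 33% = ₹9,735
  → ₹26,655
  Less rehabilitation credit ₹4,000 → ₹22,655

₹22,655 > ₹12,488, so the regular tax governs.

₹22,655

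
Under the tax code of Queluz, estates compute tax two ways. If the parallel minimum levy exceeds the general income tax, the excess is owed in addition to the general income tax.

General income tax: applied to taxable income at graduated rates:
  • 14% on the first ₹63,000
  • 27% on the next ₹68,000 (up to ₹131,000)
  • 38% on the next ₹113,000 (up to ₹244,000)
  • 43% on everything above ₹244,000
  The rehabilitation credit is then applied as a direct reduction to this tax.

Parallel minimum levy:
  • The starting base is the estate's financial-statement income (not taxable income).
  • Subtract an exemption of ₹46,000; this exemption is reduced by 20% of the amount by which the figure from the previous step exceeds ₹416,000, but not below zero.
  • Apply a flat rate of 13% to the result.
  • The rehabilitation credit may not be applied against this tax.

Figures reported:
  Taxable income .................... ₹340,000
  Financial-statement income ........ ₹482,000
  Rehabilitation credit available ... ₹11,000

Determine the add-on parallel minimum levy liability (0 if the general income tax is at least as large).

General income tax:
  ₹63,000 × 14% = ₹8,820
  ₹68,000 × 27% = ₹18,360
  ₹113,000 × 38% = ₹42,940
  ₹96,000 × 43% = ₹41,280
  → ₹111,400
  Less rehabilitation credit ₹11,000 → ₹100,400

Parallel minimum levy:
  Base (financial-statement income): ₹482,000
  Exemption: ₹46,000 − 20% × (₹482,000 − ₹416,000) = ₹46,000 − ₹13,200 = ₹32,800
  Base: ₹482,000 − ₹32,800 = ₹449,200
  ₹449,200 × 13% = ₹58,396

₹58,396 ≤ ₹100,400, so no add-on is due.

₹0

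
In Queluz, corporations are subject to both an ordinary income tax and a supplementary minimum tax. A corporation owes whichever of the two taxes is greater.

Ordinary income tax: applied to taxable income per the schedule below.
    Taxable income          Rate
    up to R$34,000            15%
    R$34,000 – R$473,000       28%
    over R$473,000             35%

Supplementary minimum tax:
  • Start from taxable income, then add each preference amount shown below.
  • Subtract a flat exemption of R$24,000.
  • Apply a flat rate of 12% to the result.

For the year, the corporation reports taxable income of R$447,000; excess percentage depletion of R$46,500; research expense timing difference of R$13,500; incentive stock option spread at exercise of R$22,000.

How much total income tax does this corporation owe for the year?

R$120,740

Supplementary minimum tax:
  Adjusted income: R$447,000 + R$46,500 + R$13,500 + R$22,000 = R$529,000
  Less exemption R$24,000 → base R$505,000
  R$505,000 × 12% = R$60,600

Ordinary income tax:
  R$34,000 × 15% = R$5,100
  R$413,000 × 28% = R$115,640
  → R$120,740

R$120,740 > R$60,600, so the ordinary income tax governs.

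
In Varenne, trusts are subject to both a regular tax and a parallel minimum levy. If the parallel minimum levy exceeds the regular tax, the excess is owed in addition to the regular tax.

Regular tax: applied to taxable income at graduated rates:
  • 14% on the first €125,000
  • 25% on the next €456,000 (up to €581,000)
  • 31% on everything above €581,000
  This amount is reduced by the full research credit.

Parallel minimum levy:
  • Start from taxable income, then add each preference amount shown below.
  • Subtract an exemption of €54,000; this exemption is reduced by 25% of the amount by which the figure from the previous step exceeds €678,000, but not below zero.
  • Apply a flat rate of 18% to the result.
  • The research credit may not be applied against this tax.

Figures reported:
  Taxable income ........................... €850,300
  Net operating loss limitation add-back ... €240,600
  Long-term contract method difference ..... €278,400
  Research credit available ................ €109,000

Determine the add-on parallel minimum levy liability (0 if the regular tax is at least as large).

Regular tax:
  €125,000 × 14% = €17,500
  €456,000 × 25% = €114,000
  €269,300 × 31% = €83,483
  → €214,983
  Less research credit €109,000 → €105,983

Parallel minimum levy:
  Adjusted income: €850,300 + €240,600 + €278,400 = €1,369,300
  Exemption: 25% × (€1,369,300 − €678,000) = €172,825 ≥ €54,000, so the exemption is fully phased out
  Base: €1,369,300 − €0 = €1,369,300
  €1,369,300 × 18% = €246,474

Excess of parallel minimum levy over regular tax: €246,474 − €105,983 = €140,491.

€140,491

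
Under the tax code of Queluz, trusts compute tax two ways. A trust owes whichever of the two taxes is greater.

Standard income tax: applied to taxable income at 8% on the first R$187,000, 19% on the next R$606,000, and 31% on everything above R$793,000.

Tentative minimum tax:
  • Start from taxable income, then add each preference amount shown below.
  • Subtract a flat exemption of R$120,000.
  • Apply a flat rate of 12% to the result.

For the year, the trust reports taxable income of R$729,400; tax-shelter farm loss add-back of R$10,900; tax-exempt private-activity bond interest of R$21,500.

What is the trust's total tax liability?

R$118,016

Tentative minimum tax:
  Adjusted income: R$729,400 + R$10,900 + R$21,500 = R$761,800
  Less exemption R$120,000 → base R$641,800
  R$641,800 × 12% = R$77,016

Standard income tax:
  R$187,000 × 8% = R$14,960
  R$542,400 × 19% = R$103,056
  → R$118,016

R$118,016 > R$77,016, so the standard income tax governs.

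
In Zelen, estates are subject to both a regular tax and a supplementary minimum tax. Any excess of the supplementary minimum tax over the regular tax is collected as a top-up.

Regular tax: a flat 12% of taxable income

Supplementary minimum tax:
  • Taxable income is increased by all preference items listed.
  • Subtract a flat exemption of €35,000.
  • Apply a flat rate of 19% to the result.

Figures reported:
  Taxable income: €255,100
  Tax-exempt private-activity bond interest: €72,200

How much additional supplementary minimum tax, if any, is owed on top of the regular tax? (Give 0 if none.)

Supplementary minimum tax:
  Adjusted income: €255,100 + €72,200 = €327,300
  Less exemption €35,000 → base €292,300
  €292,300 × 19% = €55,537

Regular tax:
  €255,100 × 12% = €30,612

Excess of supplementary minimum tax over regular tax: €55,537 − €30,612 = €24,925.

€24,925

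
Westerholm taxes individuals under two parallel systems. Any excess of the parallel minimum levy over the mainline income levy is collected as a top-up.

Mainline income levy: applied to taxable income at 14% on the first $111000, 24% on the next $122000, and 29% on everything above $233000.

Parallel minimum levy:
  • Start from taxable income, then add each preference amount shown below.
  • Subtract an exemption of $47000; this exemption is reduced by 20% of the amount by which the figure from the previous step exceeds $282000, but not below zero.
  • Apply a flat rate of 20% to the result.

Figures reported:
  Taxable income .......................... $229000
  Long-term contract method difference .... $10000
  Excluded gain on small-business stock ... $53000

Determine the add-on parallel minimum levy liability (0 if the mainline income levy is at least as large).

$5540

Parallel minimum levy:
  Adjusted income: $229000 + $10000 + $53000 = $292000
  Exemption: $47000 − 20% × ($292000 − $282000) = $47000 − $2000 = $45000
  Base: $292000 − $45000 = $247000
  $247000 × 20% = $49400

Mainline income levy:
  $111000 × 14% = $15540
  $118000 × 24% = $28320
  → $43860

Excess of parallel minimum levy over mainline income levy: $49400 − $43860 = $5540.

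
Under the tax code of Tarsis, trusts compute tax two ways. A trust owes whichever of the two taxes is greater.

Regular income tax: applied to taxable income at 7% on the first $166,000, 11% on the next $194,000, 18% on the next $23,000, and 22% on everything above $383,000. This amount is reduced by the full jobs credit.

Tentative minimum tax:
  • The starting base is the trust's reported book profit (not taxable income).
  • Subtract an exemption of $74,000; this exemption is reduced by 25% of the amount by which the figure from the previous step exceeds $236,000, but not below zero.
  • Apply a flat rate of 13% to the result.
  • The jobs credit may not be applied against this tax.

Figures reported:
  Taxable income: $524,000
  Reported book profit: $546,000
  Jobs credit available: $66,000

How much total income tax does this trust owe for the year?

$70,980

Tentative minimum tax:
  Base (reported book profit): $546,000
  Exemption: 25% × ($546,000 − $236,000) = $77,500 ≥ $74,000, so the exemption is fully phased out
  Base: $546,000 − $0 = $546,000
  $546,000 × 13% = $70,980

Regular income tax:
  $166,000 × 7% = $11,620
  $194,000 × 11% = $21,340
  $23,000 × 18% = $4,140
  $141,000 × 22% = $31,020
  → $68,120
  Less jobs credit $66,000 → $2,120

$70,980 > $2,120, so the tentative minimum tax is the binding amount.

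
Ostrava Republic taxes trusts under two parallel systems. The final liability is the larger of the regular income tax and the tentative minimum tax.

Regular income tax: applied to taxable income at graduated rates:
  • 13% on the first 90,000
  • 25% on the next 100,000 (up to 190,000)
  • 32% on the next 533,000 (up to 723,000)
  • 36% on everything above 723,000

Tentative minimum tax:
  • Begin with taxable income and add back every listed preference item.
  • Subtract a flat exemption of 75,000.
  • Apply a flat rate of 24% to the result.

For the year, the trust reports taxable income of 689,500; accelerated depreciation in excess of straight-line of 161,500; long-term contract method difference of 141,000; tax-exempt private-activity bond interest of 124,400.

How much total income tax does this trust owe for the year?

Tentative minimum tax:
  Adjusted income: 689,500 + 161,500 + 141,000 + 124,400 = 1,116,400
  Less exemption 75,000 → base 1,041,400
  1,041,400 × 24% = 249,936

Regular income tax:
  90,000 × 13% = 11,700
  100,000 × 25% = 25,000
  499,500 × 32% = 159,840
  → 196,540

249,936 > 196,540, so the tentative minimum tax is the binding amount.

249,936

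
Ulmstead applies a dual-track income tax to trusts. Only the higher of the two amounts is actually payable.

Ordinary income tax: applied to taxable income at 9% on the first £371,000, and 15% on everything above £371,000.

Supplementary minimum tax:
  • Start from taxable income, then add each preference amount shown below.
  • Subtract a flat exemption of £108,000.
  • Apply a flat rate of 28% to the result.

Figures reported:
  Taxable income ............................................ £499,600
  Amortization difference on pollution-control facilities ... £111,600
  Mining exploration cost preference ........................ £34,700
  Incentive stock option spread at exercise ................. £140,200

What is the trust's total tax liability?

£189,868

Supplementary minimum tax:
  Adjusted income: £499,600 + £111,600 + £34,700 + £140,200 = £786,100
  Less exemption £108,000 → base £678,100
  £678,100 × 28% = £189,868

Ordinary income tax:
  £371,000 × 9% = £33,390
  £128,600 × 15% = £19,290
  → £52,680

£189,868 > £52,680, so the supplementary minimum tax is the binding amount.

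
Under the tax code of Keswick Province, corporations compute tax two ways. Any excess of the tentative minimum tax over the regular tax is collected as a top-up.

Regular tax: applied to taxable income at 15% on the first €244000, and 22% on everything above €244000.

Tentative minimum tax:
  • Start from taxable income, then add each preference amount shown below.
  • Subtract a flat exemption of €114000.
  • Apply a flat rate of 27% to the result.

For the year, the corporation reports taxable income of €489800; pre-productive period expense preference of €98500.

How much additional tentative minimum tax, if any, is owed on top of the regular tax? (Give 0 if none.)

€37385

Regular tax:
  €244000 × 15% = €36600
  €245800 × 22% = €54076
  → €90676

Tentative minimum tax:
  Adjusted income: €489800 + €98500 = €588300
  Less exemption €114000 → base €474300
  €474300 × 27% = €128061

Excess of tentative minimum tax over regular tax: €128061 − €90676 = €37385.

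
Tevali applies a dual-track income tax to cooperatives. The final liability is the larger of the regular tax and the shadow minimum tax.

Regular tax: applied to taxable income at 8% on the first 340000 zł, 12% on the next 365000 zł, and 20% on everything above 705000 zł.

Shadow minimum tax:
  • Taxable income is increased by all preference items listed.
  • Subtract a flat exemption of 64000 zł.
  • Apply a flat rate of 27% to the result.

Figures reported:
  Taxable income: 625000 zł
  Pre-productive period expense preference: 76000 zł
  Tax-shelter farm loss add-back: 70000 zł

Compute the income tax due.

190890 zł

Regular tax:
  340000 zł × 8% = 27200 zł
  285000 zł × 12% = 34200 zł
  → 61400 zł

Shadow minimum tax:
  Adjusted income: 625000 zł + 76000 zł + 70000 zł = 771000 zł
  Less exemption 64000 zł → base 707000 zł
  707000 zł × 27% = 190890 zł

190890 zł > 61400 zł, so the shadow minimum tax is the binding amount.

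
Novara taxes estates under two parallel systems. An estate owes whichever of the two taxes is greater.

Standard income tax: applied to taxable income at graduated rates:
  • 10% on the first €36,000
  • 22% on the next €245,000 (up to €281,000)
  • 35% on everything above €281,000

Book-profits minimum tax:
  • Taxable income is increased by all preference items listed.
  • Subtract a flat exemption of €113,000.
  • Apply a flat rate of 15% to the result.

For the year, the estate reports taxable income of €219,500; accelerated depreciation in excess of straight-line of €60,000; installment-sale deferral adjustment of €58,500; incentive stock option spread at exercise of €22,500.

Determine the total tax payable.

€43,970

Standard income tax:
  €36,000 × 10% = €3,600
  €183,500 × 22% = €40,370
  → €43,970

Book-profits minimum tax:
  Adjusted income: €219,500 + €60,000 + €58,500 + €22,500 = €360,500
  Less exemption €113,000 → base €247,500
  €247,500 × 15% = €37,125

€43,970 > €37,125, so the standard income tax governs.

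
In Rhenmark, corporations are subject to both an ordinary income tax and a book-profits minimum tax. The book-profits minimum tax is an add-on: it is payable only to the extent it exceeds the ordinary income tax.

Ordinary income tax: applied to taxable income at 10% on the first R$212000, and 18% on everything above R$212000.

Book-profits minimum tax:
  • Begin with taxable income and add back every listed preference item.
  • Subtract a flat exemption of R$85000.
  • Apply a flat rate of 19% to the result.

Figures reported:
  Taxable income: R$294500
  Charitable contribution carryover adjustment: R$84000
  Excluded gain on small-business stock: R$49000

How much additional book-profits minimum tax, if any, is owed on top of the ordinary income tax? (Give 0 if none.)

Book-profits minimum tax:
  Adjusted income: R$294500 + R$84000 + R$49000 = R$427500
  Less exemption R$85000 → base R$342500
  R$342500 × 19% = R$65075

Ordinary income tax:
  R$212000 × 10% = R$21200
  R$82500 × 18% = R$14850
  → R$36050

Excess of book-profits minimum tax over ordinary income tax: R$65075 − R$36050 = R$29025.

R$29025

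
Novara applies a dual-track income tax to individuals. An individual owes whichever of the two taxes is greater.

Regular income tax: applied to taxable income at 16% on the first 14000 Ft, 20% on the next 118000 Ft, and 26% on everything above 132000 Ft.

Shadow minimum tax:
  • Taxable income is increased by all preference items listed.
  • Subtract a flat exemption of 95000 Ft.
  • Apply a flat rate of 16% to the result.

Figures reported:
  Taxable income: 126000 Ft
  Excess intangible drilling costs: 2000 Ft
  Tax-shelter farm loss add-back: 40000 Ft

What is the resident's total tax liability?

24640 Ft

Shadow minimum tax:
  Adjusted income: 126000 Ft + 2000 Ft + 40000 Ft = 168000 Ft
  Less exemption 95000 Ft → base 73000 Ft
  73000 Ft × 16% = 11680 Ft

Regular income tax:
  14000 Ft × 16% = 2240 Ft
  112000 Ft × 20% = 22400 Ft
  → 24640 Ft

24640 Ft > 11680 Ft, so the regular income tax governs.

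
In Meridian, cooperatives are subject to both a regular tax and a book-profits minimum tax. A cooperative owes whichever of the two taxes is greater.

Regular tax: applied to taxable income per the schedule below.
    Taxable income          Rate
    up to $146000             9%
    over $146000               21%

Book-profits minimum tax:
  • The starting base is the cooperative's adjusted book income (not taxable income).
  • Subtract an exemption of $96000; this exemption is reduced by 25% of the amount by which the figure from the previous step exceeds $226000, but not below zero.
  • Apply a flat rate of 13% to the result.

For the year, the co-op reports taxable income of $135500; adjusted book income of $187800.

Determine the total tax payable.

$12195

Regular tax:
  $135500 × 9% = $12195

Book-profits minimum tax:
  Base (adjusted book income): $187800
  Exemption: $187800 ≤ $226000, so full $96000 applies
  Base: $187800 − $96000 = $91800
  $91800 × 13% = $11934

$12195 > $11934, so the regular tax governs.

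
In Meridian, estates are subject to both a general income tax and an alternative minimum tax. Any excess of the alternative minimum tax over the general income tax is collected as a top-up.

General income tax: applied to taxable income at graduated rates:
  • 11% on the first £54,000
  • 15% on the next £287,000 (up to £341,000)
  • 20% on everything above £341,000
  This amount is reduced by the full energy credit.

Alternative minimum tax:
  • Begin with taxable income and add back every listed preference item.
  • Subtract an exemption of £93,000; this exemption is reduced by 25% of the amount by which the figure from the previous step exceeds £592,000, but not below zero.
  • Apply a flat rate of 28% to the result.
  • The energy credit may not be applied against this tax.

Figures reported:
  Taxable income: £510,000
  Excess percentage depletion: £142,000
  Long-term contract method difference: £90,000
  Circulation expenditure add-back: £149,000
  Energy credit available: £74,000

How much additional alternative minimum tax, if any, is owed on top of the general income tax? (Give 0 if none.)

Alternative minimum tax:
  Adjusted income: £510,000 + £142,000 + £90,000 + £149,000 = £891,000
  Exemption: £93,000 − 25% × (£891,000 − £592,000) = £93,000 − £74,750 = £18,250
  Base: £891,000 − £18,250 = £872,750
  £872,750 × 28% = £244,370

General income tax:
  £54,000 × 11% = £5,940
  £287,000 × 15% = £43,050
  £169,000 × 20% = £33,800
  → £82,790
  Less energy credit £74,000 → £8,790

Excess of alternative minimum tax over general income tax: £244,370 − £8,790 = £235,580.

£235,580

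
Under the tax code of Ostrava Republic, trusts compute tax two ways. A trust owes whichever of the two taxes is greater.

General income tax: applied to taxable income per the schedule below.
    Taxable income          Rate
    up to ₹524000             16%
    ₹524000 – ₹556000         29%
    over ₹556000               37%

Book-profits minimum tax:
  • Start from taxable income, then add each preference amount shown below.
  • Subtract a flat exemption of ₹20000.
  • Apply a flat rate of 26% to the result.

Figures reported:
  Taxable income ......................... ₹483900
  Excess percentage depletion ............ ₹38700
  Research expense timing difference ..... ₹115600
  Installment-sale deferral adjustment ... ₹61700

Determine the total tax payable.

Book-profits minimum tax:
  Adjusted income: ₹483900 + ₹38700 + ₹115600 + ₹61700 = ₹699900
  Less exemption ₹20000 → base ₹679900
  ₹679900 × 26% = ₹176774

General income tax:
  ₹483900 × 16% = ₹77424

₹176774 > ₹77424, so the book-profits minimum tax is the binding amount.

₹176774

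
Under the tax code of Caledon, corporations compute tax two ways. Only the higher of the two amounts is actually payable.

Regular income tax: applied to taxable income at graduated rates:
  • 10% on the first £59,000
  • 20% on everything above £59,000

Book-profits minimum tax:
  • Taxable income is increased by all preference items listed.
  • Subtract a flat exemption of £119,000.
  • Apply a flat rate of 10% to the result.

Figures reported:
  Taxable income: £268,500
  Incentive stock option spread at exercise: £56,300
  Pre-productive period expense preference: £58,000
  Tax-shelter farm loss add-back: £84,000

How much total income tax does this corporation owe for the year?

£47,800

Regular income tax:
  £59,000 × 10% = £5,900
  £209,500 × 20% = £41,900
  → £47,800

Book-profits minimum tax:
  Adjusted income: £268,500 + £56,300 + £58,000 + £84,000 = £466,800
  Less exemption £119,000 → base £347,800
  £347,800 × 10% = £34,780

£47,800 > £34,780, so the regular income tax governs.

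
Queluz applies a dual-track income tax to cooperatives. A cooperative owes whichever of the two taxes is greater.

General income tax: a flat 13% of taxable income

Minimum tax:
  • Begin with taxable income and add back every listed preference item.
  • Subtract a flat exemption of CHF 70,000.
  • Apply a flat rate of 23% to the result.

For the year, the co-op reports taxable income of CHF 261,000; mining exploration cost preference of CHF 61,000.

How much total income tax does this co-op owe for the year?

General income tax:
  CHF 261,000 × 13% = CHF 33,930

Minimum tax:
  Adjusted income: CHF 261,000 + CHF 61,000 = CHF 322,000
  Less exemption CHF 70,000 → base CHF 252,000
  CHF 252,000 × 23% = CHF 57,960

CHF 57,960 > CHF 33,930, so the minimum tax is the binding amount.

CHF 57,960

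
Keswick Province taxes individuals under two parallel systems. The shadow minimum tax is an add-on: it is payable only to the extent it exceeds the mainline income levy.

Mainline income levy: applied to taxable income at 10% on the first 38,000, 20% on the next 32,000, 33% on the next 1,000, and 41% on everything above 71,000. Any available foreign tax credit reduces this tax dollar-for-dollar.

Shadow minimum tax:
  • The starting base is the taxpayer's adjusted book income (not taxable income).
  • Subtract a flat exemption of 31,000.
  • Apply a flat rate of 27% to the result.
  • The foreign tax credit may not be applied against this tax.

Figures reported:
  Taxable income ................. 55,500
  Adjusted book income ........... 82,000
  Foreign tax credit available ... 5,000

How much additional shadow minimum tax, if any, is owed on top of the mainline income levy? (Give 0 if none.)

11,470

Mainline income levy:
  38,000 × 10% = 3,800
  17,500 × 20% = 3,500
  → 7,300
  Less foreign tax credit 5,000 → 2,300

Shadow minimum tax:
  Base (adjusted book income): 82,000
  Less exemption 31,000 → base 51,000
  51,000 × 27% = 13,770

Excess of shadow minimum tax over mainline income levy: 13,770 − 2,300 = 11,470.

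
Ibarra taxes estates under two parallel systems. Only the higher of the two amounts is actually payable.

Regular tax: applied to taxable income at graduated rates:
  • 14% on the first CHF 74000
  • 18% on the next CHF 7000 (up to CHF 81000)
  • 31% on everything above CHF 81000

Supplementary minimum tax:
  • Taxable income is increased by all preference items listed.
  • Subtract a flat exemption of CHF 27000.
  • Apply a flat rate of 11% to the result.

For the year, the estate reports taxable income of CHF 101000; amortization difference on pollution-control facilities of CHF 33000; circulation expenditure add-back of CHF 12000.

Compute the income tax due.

Supplementary minimum tax:
  Adjusted income: CHF 101000 + CHF 33000 + CHF 12000 = CHF 146000
  Less exemption CHF 27000 → base CHF 119000
  CHF 119000 × 11% = CHF 13090

Regular tax:
  CHF 74000 × 14% = CHF 10360
  CHF 7000 × 18% = CHF 1260
  CHF 20000 × 31% = CHF 6200
  → CHF 17820

CHF 17820 > CHF 13090, so the regular tax governs.

CHF 17820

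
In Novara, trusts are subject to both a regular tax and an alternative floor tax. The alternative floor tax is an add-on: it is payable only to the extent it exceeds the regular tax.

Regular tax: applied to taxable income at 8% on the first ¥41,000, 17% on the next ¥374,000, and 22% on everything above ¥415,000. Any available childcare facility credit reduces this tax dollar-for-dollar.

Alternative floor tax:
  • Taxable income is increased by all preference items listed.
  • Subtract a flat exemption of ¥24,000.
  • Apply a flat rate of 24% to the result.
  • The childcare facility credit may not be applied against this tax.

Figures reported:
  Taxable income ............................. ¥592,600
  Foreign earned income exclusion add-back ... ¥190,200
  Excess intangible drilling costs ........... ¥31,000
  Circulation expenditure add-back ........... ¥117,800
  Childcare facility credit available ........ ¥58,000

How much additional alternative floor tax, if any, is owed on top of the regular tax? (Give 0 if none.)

Alternative floor tax:
  Adjusted income: ¥592,600 + ¥190,200 + ¥31,000 + ¥117,800 = ¥931,600
  Less exemption ¥24,000 → base ¥907,600
  ¥907,600 × 24% = ¥217,824

Regular tax:
  ¥41,000 × 8% = ¥3,280
  ¥374,000 × 17% = ¥63,580
  ¥177,600 × 22% = ¥39,072
  → ¥105,932
  Less childcare facility credit ¥58,000 → ¥47,932

Excess of alternative floor tax over regular tax: ¥217,824 − ¥47,932 = ¥169,892.

¥169,892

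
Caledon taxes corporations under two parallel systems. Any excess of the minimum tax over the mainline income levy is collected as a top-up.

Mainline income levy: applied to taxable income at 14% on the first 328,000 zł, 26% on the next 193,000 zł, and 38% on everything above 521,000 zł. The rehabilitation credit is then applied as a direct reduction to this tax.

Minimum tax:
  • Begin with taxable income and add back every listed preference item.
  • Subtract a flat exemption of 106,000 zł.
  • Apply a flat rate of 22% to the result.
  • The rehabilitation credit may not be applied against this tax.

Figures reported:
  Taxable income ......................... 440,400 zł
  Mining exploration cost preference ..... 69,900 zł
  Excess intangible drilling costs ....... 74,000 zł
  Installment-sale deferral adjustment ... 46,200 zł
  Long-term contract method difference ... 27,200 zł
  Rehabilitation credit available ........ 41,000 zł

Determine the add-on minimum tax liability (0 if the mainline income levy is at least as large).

87,230 zł

Minimum tax:
  Adjusted income: 440,400 zł + 69,900 zł + 74,000 zł + 46,200 zł + 27,200 zł = 657,700 zł
  Less exemption 106,000 zł → base 551,700 zł
  551,700 zł × 22% = 121,374 zł

Mainline income levy:
  328,000 zł × 14% = 45,920 zł
  112,400 zł × 26% = 29,224 zł
  → 75,144 zł
  Less rehabilitation credit 41,000 zł → 34,144 zł

Excess of minimum tax over mainline income levy: 121,374 zł − 34,144 zł = 87,230 zł.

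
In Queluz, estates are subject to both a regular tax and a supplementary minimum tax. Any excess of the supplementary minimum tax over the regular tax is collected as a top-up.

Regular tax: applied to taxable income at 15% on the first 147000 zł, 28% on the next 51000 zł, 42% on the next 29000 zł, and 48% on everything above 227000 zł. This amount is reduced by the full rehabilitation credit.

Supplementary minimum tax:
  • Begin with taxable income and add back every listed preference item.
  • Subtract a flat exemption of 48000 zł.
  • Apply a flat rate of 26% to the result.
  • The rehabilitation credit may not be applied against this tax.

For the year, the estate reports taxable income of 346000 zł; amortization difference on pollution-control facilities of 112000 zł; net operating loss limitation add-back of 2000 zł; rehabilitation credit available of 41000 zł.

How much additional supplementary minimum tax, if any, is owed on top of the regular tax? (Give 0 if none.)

42490 zł

Regular tax:
  147000 zł × 15% = 22050 zł
  51000 zł × 28% = 14280 zł
  29000 zł × 42% = 12180 zł
  119000 zł × 48% = 57120 zł
  → 105630 zł
  Less rehabilitation credit 41000 zł → 64630 zł

Supplementary minimum tax:
  Adjusted income: 346000 zł + 112000 zł + 2000 zł = 460000 zł
  Less exemption 48000 zł → base 412000 zł
  412000 zł × 26% = 107120 zł

Excess of supplementary minimum tax over regular tax: 107120 zł − 64630 zł = 42490 zł.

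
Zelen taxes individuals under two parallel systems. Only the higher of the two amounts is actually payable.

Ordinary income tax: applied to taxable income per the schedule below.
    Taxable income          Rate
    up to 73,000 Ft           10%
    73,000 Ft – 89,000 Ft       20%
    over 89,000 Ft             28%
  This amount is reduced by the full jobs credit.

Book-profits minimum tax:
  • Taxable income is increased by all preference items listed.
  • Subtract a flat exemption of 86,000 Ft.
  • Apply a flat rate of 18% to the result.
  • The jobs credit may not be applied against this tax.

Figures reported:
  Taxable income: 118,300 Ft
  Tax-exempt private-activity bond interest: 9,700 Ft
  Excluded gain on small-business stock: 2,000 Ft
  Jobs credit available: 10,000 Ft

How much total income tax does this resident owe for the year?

8,704 Ft

Ordinary income tax:
  73,000 Ft × 10% = 7,300 Ft
  16,000 Ft × 20% = 3,200 Ft
  29,300 Ft × 28% = 8,204 Ft
  → 18,704 Ft
  Less jobs credit 10,000 Ft → 8,704 Ft

Book-profits minimum tax:
  Adjusted income: 118,300 Ft + 9,700 Ft + 2,000 Ft = 130,000 Ft
  Less exemption 86,000 Ft → base 44,000 Ft
  44,000 Ft × 18% = 7,920 Ft

8,704 Ft > 7,920 Ft, so the ordinary income tax governs.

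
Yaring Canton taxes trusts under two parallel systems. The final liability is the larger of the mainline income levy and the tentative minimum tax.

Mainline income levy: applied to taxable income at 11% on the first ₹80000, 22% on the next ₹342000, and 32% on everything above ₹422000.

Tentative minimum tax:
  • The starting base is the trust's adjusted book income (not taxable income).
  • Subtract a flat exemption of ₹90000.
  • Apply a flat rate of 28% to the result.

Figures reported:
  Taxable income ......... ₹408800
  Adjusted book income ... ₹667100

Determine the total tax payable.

Mainline income levy:
  ₹80000 × 11% = ₹8800
  ₹328800 × 22% = ₹72336
  → ₹81136

Tentative minimum tax:
  Base (adjusted book income): ₹667100
  Less exemption ₹90000 → base ₹577100
  ₹577100 × 28% = ₹161588

₹161588 > ₹81136, so the tentative minimum tax is the binding amount.

₹161588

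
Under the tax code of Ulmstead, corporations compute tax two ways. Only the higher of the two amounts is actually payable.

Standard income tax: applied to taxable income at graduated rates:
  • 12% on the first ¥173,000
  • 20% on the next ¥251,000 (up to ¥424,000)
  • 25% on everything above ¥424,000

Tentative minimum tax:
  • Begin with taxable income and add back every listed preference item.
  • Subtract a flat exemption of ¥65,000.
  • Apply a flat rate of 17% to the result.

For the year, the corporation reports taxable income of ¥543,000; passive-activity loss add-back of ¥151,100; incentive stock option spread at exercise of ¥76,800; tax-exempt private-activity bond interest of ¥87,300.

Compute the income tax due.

Standard income tax:
  ¥173,000 × 12% = ¥20,760
  ¥251,000 × 20% = ¥50,200
  ¥119,000 × 25% = ¥29,750
  → ¥100,710

Tentative minimum tax:
  Adjusted income: ¥543,000 + ¥151,100 + ¥76,800 + ¥87,300 = ¥858,200
  Less exemption ¥65,000 → base ¥793,200
  ¥793,200 × 17% = ¥134,844

¥134,844 > ¥100,710, so the tentative minimum tax is the binding amount.

¥134,844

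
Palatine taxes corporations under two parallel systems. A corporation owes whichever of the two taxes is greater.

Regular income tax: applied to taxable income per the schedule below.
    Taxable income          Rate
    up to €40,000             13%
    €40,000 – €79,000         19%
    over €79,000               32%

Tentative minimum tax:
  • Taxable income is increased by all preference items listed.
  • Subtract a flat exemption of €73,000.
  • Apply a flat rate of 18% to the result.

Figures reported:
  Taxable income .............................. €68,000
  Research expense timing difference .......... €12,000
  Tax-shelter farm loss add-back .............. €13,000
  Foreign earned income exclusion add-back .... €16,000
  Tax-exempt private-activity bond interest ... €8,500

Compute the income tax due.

€10,520

Tentative minimum tax:
  Adjusted income: €68,000 + €12,000 + €13,000 + €16,000 + €8,500 = €117,500
  Less exemption €73,000 → base €44,500
  €44,500 × 18% = €8,010

Regular income tax:
  €40,000 × 13% = €5,200
  €28,000 × 19% = €5,320
  → €10,520

€10,520 > €8,010, so the regular income tax governs.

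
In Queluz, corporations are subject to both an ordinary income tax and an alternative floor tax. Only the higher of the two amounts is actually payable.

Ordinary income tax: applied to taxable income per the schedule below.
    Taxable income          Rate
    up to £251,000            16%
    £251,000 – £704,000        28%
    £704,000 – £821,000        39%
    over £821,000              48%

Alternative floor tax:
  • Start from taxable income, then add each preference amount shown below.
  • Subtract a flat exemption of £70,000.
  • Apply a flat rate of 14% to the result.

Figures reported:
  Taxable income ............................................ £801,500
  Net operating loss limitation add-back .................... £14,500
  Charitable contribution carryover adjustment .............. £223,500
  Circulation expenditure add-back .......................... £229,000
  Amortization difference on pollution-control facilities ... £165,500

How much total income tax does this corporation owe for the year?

Ordinary income tax:
  £251,000 × 16% = £40,160
  £453,000 × 28% = £126,840
  £97,500 × 39% = £38,025
  → £205,025

Alternative floor tax:
  Adjusted income: £801,500 + £14,500 + £223,500 + £229,000 + £165,500 = £1,434,000
  Less exemption £70,000 → base £1,364,000
  £1,364,000 × 14% = £190,960

£205,025 > £190,960, so the ordinary income tax governs.

£205,025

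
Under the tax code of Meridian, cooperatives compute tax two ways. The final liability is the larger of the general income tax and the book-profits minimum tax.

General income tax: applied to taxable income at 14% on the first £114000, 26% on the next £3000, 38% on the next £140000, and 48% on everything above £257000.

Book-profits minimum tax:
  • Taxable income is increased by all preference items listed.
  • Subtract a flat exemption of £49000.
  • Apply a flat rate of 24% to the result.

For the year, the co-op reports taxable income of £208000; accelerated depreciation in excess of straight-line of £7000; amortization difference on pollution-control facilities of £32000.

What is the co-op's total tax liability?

£51320

Book-profits minimum tax:
  Adjusted income: £208000 + £7000 + £32000 = £247000
  Less exemption £49000 → base £198000
  £198000 × 24% = £47520

General income tax:
  £114000 × 14% = £15960
  £3000 × 26% = £780
  £91000 × 38% = £34580
  → £51320

£51320 > £47520, so the general income tax governs.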